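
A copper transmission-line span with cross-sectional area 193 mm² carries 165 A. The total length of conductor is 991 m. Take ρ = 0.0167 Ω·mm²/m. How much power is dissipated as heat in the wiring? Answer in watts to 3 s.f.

ρ = 0.0167 Ω·mm²/m = 1.67×10^-8 Ω·m
A = 193 mm² = 1.930e-04 m²
R = ρL/A = (1.67×10^-8)(991)/(1.930e-04) = 0.08575 Ω
P = I²R = (165)² × 0.08575 = 2330 W

2330 W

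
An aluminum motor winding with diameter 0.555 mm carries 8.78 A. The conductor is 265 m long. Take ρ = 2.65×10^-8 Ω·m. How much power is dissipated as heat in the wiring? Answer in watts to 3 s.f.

2240 W

A = π(d/2)² = π(2.7750e-04 m)² = 2.419e-07 m²
R = ρL/A = (2.65×10^-8)(265)/(2.419e-07) = 29.03 Ω
P = I²R = (8.78)² × 29.03 = 2240 W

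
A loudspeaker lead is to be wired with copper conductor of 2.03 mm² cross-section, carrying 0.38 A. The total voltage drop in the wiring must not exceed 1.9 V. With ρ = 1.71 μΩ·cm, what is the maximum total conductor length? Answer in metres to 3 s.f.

ρ = 1.71 μΩ·cm = 1.71×10^-8 Ω·m
A = 2.03 mm² = 2.030e-06 m²
L_max = V_max·A/(1·ρI) = (1.9)(2.030e-06)/(1.71×10^-8×0.38) = 594 m

594 m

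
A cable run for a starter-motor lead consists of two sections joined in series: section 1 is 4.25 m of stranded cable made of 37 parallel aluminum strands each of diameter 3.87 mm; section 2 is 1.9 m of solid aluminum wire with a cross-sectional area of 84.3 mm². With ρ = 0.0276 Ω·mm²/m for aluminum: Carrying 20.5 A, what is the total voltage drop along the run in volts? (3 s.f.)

ρ = 0.0276 Ω·mm²/m = 2.76×10^-8 Ω·m
Section 1: A_strand = π(1.9350e-03)² = 1.176e-05 m²; R₁ = ρL/(N·A_s) = (2.76×10^-8)(4.25)/(37×1.176e-05) = 2.695×10^-4 Ω
Section 2: A = 84.3 mm² = 8.430e-05 m²
R₂ = (2.76×10^-8)(1.9)/(8.430e-05) = 6.221×10^-4 Ω
R = R₁ + R₂ = 8.916×10^-4 Ω
V = IR = 20.5 × 8.916×10^-4 = 0.0183 V

0.0183 V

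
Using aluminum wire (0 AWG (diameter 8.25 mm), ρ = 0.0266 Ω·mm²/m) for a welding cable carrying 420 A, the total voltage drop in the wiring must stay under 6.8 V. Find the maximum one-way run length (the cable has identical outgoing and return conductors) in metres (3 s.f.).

ρ = 0.0266 Ω·mm²/m = 2.66×10^-8 Ω·m
A = π(8.25/2 mm)² = π(4.1250e-03 m)² = 5.346e-05 m²
L_max = V_max·A/(2·ρI) = (6.8)(5.346e-05)/(2×2.66×10^-8×420) = 16.3 m

16.3 m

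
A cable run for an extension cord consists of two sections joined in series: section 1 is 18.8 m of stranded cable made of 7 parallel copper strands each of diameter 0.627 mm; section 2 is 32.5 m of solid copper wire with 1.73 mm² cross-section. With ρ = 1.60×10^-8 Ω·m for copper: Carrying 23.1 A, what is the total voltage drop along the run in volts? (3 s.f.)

Section 1: A_strand = π(3.1350e-04)² = 3.088e-07 m²; R₁ = ρL/(N·A_s) = (1.60×10^-8)(18.8)/(7×3.088e-07) = 0.1392 Ω
Section 2: A = 1.73 mm² = 1.730e-06 m²
R₂ = (1.60×10^-8)(32.5)/(1.730e-06) = 0.3006 Ω
R = R₁ + R₂ = 0.4398 Ω
V = IR = 23.1 × 0.4398 = 10.2 V

10.2 V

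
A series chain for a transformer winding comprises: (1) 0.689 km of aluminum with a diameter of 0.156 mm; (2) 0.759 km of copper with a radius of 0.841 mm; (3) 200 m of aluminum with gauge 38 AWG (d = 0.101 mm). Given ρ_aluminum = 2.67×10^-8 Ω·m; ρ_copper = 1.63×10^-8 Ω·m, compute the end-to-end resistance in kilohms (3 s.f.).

1.63 kΩ

Seg 1: A = π(d/2)² = π(7.8000e-05 m)² = 1.911e-08 m²
R_1 = (2.67×10^-8)(689)/(1.911e-08) = 962.5 Ω
Seg 2: A = πr² = π(8.4100e-04 m)² = 2.222e-06 m²
R_2 = (1.63×10^-8)(759)/(2.222e-06) = 5.568 Ω
Seg 3: A = π(0.101/2 mm)² = π(5.0500e-05 m)² = 8.012e-09 m²
R_3 = (2.67×10^-8)(200)/(8.012e-09) = 666.5 Ω
R_total = R_1 + R_2 + R_3 = 1.63 kΩ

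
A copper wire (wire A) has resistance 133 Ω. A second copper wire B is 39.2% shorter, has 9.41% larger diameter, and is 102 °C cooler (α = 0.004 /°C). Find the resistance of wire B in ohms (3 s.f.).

40.0 Ω

R ∝ ρL/d² with ρ ∝ (1+αΔT), so R_B/R_A = (1 − 39.2/100) × (1 + 9.41/100)⁻² × (1 − 0.004×102)
= 0.608 × 0.8354 × 0.592 = 0.3007
R_B = 0.3007 × 133 = 40.0 Ω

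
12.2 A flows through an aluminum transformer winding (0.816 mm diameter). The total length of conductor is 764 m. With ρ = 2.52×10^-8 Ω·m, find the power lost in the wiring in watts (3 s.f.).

A = π(d/2)² = π(4.0800e-04 m)² = 5.230e-07 m²
R = ρL/A = (2.52×10^-8)(764)/(5.230e-07) = 36.81 Ω
P = I²R = (12.2)² × 36.81 = 5480 W

5480 W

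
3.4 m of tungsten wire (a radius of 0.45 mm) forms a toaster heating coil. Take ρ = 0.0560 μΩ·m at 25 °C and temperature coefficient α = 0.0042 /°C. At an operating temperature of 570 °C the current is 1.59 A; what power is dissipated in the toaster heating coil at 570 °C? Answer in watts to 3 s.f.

2.49 W

ρ = 0.0560 μΩ·m = 5.60×10^-8 Ω·m
A = πr² = π(4.5000e-04 m)² = 6.362e-07 m²
R₍25₎ = ρL/A = (5.60×10^-8)(3.4)/(6.362e-07) = 0.2993 Ω
R₍570₎ = R₍25₎(1 + αΔT) = 0.2993 × (1 + 0.0042×545) = 0.9844 Ω
P = I²R = (1.59)² × 0.9844 = 2.49 W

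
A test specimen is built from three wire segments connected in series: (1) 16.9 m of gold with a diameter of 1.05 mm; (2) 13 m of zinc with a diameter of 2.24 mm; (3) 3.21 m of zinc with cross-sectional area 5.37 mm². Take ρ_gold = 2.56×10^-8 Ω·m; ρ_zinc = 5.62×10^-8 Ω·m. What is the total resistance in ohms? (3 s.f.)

Seg 1: A = π(d/2)² = π(5.2500e-04 m)² = 8.659e-07 m²
R_1 = (2.56×10^-8)(16.9)/(8.659e-07) = 0.4996 Ω
Seg 2: A = π(d/2)² = π(1.1200e-03 m)² = 3.941e-06 m²
R_2 = (5.62×10^-8)(13)/(3.941e-06) = 0.1854 Ω
Seg 3: A = 5.37 mm² = 5.370e-06 m²
R_3 = (5.62×10^-8)(3.21)/(5.370e-06) = 0.03359 Ω
R_total = R_1 + R_2 + R_3 = 0.719 Ω

0.719 Ω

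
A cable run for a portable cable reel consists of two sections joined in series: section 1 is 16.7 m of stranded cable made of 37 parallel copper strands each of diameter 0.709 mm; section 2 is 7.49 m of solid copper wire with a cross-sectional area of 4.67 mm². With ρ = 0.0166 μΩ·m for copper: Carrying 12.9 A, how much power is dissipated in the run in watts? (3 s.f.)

ρ = 0.0166 μΩ·m = 1.66×10^-8 Ω·m
Section 1: A_strand = π(3.5450e-04)² = 3.948e-07 m²; R₁ = ρL/(N·A_s) = (1.66×10^-8)(16.7)/(37×3.948e-07) = 0.01898 Ω
Section 2: A = 4.67 mm² = 4.670e-06 m²
R₂ = (1.66×10^-8)(7.49)/(4.670e-06) = 0.02662 Ω
R = R₁ + R₂ = 0.0456 Ω
P = I²R = (12.9)² × 0.0456 = 7.59 W

7.59 W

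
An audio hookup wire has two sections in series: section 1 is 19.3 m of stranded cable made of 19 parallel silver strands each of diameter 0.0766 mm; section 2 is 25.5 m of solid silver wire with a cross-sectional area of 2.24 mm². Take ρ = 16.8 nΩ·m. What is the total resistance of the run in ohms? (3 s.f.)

3.89 Ω

ρ = 16.8 nΩ·m = 1.68×10^-8 Ω·m
Section 1: A_strand = π(3.8300e-05)² = 4.608e-09 m²; R₁ = ρL/(N·A_s) = (1.68×10^-8)(19.3)/(19×4.608e-09) = 3.703 Ω
Section 2: A = 2.24 mm² = 2.240e-06 m²
R₂ = (1.68×10^-8)(25.5)/(2.240e-06) = 0.1913 Ω
R = R₁ + R₂ = 3.89 Ω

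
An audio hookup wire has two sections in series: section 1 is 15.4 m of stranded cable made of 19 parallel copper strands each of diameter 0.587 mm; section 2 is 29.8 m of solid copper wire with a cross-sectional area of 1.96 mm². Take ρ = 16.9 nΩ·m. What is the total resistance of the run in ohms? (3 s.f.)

0.308 Ω

ρ = 16.9 nΩ·m = 1.69×10^-8 Ω·m
Section 1: A_strand = π(2.9350e-04)² = 2.706e-07 m²; R₁ = ρL/(N·A_s) = (1.69×10^-8)(15.4)/(19×2.706e-07) = 0.05062 Ω
Section 2: A = 1.96 mm² = 1.960e-06 m²
R₂ = (1.69×10^-8)(29.8)/(1.960e-06) = 0.2569 Ω
R = R₁ + R₂ = 0.308 Ω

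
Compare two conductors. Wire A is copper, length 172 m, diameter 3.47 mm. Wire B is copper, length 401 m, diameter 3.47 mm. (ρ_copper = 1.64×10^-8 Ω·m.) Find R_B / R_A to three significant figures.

2.33

R ∝ ρL/d², so R_B/R_A = (L_B/L_A)
= (401/172) = 2.33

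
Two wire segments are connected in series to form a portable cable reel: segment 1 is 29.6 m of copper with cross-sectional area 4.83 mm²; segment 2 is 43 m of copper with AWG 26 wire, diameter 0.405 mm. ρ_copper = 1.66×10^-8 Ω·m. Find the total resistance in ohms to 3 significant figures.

5.64 Ω

Segment 1: A = 4.83 mm² = 4.830e-06 m²
R₁ = ρL/A = (1.66×10^-8)(29.6)/(4.830e-06) = 0.1017 Ω
Segment 2: A = π(0.405/2 mm)² = π(2.0250e-04 m)² = 1.288e-07 m²
R₂ = (1.66×10^-8)(43)/(1.288e-07) = 5.541 Ω
R = R₁ + R₂ = 5.64 Ω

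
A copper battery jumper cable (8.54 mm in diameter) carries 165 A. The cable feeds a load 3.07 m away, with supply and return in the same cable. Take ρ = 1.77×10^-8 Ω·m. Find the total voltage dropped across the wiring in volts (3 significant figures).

0.313 V

A = π(d/2)² = π(4.2700e-03 m)² = 5.728e-05 m²
Total conductor length (both ways) L = 2 × 3.07 = 6.14 m
R = ρL/A = (1.77×10^-8)(6.14)/(5.728e-05) = 0.001897 Ω
V = IR = 165 × 0.001897 = 0.313 V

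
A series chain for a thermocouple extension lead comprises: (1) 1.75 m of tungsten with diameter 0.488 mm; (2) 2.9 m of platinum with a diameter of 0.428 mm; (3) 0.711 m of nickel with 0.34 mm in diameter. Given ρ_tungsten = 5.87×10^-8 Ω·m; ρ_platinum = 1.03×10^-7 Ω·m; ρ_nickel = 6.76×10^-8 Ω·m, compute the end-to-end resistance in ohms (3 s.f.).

Seg 1: A = π(d/2)² = π(2.4400e-04 m)² = 1.870e-07 m²
R_1 = (5.87×10^-8)(1.75)/(1.870e-07) = 0.5492 Ω
Seg 2: A = π(d/2)² = π(2.1400e-04 m)² = 1.439e-07 m²
R_2 = (1.03×10^-7)(2.9)/(1.439e-07) = 2.076 Ω
Seg 3: A = π(d/2)² = π(1.7000e-04 m)² = 9.079e-08 m²
R_3 = (6.76×10^-8)(0.711)/(9.079e-08) = 0.5294 Ω
R_total = R_1 + R_2 + R_3 = 3.15 Ω

3.15 Ω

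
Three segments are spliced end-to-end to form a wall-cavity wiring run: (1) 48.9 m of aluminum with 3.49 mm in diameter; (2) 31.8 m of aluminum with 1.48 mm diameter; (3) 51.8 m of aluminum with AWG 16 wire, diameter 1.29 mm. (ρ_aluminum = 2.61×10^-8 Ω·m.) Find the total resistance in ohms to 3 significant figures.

Seg 1: A = π(d/2)² = π(1.7450e-03 m)² = 9.566e-06 m²
R_1 = (2.61×10^-8)(48.9)/(9.566e-06) = 0.1334 Ω
Seg 2: A = π(d/2)² = π(7.4000e-04 m)² = 1.720e-06 m²
R_2 = (2.61×10^-8)(31.8)/(1.720e-06) = 0.4825 Ω
Seg 3: A = π(1.29/2 mm)² = π(6.4500e-04 m)² = 1.307e-06 m²
R_3 = (2.61×10^-8)(51.8)/(1.307e-06) = 1.034 Ω
R_total = R_1 + R_2 + R_3 = 1.65 Ω

1.65 Ω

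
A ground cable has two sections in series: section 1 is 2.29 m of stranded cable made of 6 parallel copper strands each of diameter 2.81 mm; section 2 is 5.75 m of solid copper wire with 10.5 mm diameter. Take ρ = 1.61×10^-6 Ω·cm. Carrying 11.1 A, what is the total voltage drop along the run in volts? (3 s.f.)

0.0229 V

ρ = 1.61×10^-6 Ω·cm = 1.61×10^-8 Ω·m
Section 1: A_strand = π(1.4050e-03)² = 6.202e-06 m²; R₁ = ρL/(N·A_s) = (1.61×10^-8)(2.29)/(6×6.202e-06) = 9.908×10^-4 Ω
Section 2: A = π(d/2)² = π(5.2500e-03 m)² = 8.659e-05 m²
R₂ = (1.61×10^-8)(5.75)/(8.659e-05) = 0.001069 Ω
R = R₁ + R₂ = 0.00206 Ω
V = IR = 11.1 × 0.00206 = 0.0229 V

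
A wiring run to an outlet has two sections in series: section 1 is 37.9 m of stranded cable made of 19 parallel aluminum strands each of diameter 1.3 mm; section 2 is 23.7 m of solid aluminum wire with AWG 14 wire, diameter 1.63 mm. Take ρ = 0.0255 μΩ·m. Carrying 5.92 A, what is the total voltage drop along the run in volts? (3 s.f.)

ρ = 0.0255 μΩ·m = 2.55×10^-8 Ω·m
Section 1: A_strand = π(6.5000e-04)² = 1.327e-06 m²; R₁ = ρL/(N·A_s) = (2.55×10^-8)(37.9)/(19×1.327e-06) = 0.03832 Ω
Section 2: A = π(1.63/2 mm)² = π(8.1500e-04 m)² = 2.087e-06 m²
R₂ = (2.55×10^-8)(23.7)/(2.087e-06) = 0.2896 Ω
R = R₁ + R₂ = 0.3279 Ω
V = IR = 5.92 × 0.3279 = 1.94 V

1.94 V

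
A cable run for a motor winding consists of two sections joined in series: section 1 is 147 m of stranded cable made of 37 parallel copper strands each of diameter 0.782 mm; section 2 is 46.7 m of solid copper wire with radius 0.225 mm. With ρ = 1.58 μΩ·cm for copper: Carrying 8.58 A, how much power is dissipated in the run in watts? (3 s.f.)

351 W

ρ = 1.58 μΩ·cm = 1.58×10^-8 Ω·m
Section 1: A_strand = π(3.9100e-04)² = 4.803e-07 m²; R₁ = ρL/(N·A_s) = (1.58×10^-8)(147)/(37×4.803e-07) = 0.1307 Ω
Section 2: A = πr² = π(2.2500e-04 m)² = 1.590e-07 m²
R₂ = (1.58×10^-8)(46.7)/(1.590e-07) = 4.639 Ω
R = R₁ + R₂ = 4.77 Ω
P = I²R = (8.58)² × 4.77 = 351 W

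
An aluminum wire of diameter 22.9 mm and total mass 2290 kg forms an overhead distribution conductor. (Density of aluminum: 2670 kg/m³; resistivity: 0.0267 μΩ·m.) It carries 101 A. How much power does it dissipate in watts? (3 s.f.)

1380 W

ρ = 0.0267 μΩ·m = 2.67×10^-8 Ω·m
A = π(d/2)² = π(1.1450e-02 m)² = 4.1187e-04 m²
L = m/(density·A) = 2290/(2670×4.1187e-04) = 2082 m
R = ρL/A = (2.67×10^-8)(2082)/(4.1187e-04) = 0.135 Ω
P = I²R = (101)² × 0.135 = 1380 W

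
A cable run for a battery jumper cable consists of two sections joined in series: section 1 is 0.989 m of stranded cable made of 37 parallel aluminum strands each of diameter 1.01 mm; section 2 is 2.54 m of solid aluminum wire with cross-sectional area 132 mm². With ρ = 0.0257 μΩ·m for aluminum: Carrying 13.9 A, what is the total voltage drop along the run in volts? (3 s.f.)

ρ = 0.0257 μΩ·m = 2.57×10^-8 Ω·m
Section 1: A_strand = π(5.0500e-04)² = 8.012e-07 m²; R₁ = ρL/(N·A_s) = (2.57×10^-8)(0.989)/(37×8.012e-07) = 8.574×10^-4 Ω
Section 2: A = 132 mm² = 1.320e-04 m²
R₂ = (2.57×10^-8)(2.54)/(1.320e-04) = 4.945×10^-4 Ω
R = R₁ + R₂ = 0.001352 Ω
V = IR = 13.9 × 0.001352 = 0.0188 V

0.0188 V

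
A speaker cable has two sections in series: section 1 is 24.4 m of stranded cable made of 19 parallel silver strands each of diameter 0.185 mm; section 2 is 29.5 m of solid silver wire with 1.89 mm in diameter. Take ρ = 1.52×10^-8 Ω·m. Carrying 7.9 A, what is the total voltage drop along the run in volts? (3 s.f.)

7.00 V

Section 1: A_strand = π(9.2500e-05)² = 2.688e-08 m²; R₁ = ρL/(N·A_s) = (1.52×10^-8)(24.4)/(19×2.688e-08) = 0.7262 Ω
Section 2: A = π(d/2)² = π(9.4500e-04 m)² = 2.806e-06 m²
R₂ = (1.52×10^-8)(29.5)/(2.806e-06) = 0.1598 Ω
R = R₁ + R₂ = 0.886 Ω
V = IR = 7.9 × 0.886 = 7.00 V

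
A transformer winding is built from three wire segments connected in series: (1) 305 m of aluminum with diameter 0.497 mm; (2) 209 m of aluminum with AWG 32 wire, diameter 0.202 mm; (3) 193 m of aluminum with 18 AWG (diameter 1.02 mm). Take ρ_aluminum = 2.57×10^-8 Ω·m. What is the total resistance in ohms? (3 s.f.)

214 Ω

Seg 1: A = π(d/2)² = π(2.4850e-04 m)² = 1.940e-07 m²
R_1 = (2.57×10^-8)(305)/(1.940e-07) = 40.4 Ω
Seg 2: A = π(0.202/2 mm)² = π(1.0100e-04 m)² = 3.205e-08 m²
R_2 = (2.57×10^-8)(209)/(3.205e-08) = 167.6 Ω
Seg 3: A = π(1.02/2 mm)² = π(5.1000e-04 m)² = 8.171e-07 m²
R_3 = (2.57×10^-8)(193)/(8.171e-07) = 6.07 Ω
R_total = R_1 + R_2 + R_3 = 214 Ω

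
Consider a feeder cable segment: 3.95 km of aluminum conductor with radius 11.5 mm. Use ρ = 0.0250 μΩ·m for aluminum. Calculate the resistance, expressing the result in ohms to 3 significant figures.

ρ = 0.0250 μΩ·m = 2.50×10^-8 Ω·m
A = πr² = π(1.1500e-02 m)² = 4.155e-04 m²
R = ρL/A = (2.50×10^-8)(3950 m)/(4.155e-04 m²) = 0.238 Ω

0.238 Ω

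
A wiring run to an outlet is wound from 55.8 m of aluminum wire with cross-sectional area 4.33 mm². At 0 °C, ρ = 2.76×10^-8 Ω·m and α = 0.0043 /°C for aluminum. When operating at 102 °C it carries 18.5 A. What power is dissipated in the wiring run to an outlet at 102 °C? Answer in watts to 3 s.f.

175 W

A = 4.33 mm² = 4.330e-06 m²
R₍0₎ = ρL/A = (2.76×10^-8)(55.8)/(4.330e-06) = 0.3557 Ω
R₍102₎ = R₍0₎(1 + αΔT) = 0.3557 × (1 + 0.0043×102) = 0.5117 Ω
P = I²R = (18.5)² × 0.5117 = 175 W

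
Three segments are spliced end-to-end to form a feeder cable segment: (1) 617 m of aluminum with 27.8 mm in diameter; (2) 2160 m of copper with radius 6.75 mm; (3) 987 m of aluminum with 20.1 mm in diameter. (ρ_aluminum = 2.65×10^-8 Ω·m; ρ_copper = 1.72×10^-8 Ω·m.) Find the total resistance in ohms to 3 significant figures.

Seg 1: A = π(d/2)² = π(1.3900e-02 m)² = 6.070e-04 m²
R_1 = (2.65×10^-8)(617)/(6.070e-04) = 0.02694 Ω
Seg 2: A = πr² = π(6.7500e-03 m)² = 1.431e-04 m²
R_2 = (1.72×10^-8)(2160)/(1.431e-04) = 0.2596 Ω
Seg 3: A = π(d/2)² = π(1.0050e-02 m)² = 3.173e-04 m²
R_3 = (2.65×10^-8)(987)/(3.173e-04) = 0.08243 Ω
R_total = R_1 + R_2 + R_3 = 0.369 Ω

0.369 Ω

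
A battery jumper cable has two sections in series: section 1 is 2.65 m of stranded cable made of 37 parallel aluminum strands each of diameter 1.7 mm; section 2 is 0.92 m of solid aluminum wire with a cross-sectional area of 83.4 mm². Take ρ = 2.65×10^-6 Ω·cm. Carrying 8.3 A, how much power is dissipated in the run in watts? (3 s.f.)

0.0777 W

ρ = 2.65×10^-6 Ω·cm = 2.65×10^-8 Ω·m
Section 1: A_strand = π(8.5000e-04)² = 2.270e-06 m²; R₁ = ρL/(N·A_s) = (2.65×10^-8)(2.65)/(37×2.270e-06) = 8.362×10^-4 Ω
Section 2: A = 83.4 mm² = 8.340e-05 m²
R₂ = (2.65×10^-8)(0.92)/(8.340e-05) = 2.923×10^-4 Ω
R = R₁ + R₂ = 0.001129 Ω
P = I²R = (8.3)² × 0.001129 = 0.0777 W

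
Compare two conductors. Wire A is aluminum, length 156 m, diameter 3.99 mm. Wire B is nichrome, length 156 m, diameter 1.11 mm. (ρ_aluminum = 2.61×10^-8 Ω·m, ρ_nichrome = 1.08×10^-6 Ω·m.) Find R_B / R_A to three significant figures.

R ∝ ρL/d², so R_B/R_A = (ρ_B/ρ_A) × (d_A/d_B)²
= (1.08×10^-6/2.61×10^-8) × (3.99/1.11)² = 535

535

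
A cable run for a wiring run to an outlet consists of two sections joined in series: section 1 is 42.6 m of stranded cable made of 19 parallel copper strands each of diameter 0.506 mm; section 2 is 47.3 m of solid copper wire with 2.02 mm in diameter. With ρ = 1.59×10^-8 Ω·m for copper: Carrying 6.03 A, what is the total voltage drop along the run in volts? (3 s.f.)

2.48 V

Section 1: A_strand = π(2.5300e-04)² = 2.011e-07 m²; R₁ = ρL/(N·A_s) = (1.59×10^-8)(42.6)/(19×2.011e-07) = 0.1773 Ω
Section 2: A = π(d/2)² = π(1.0100e-03 m)² = 3.205e-06 m²
R₂ = (1.59×10^-8)(47.3)/(3.205e-06) = 0.2347 Ω
R = R₁ + R₂ = 0.412 Ω
V = IR = 6.03 × 0.412 = 2.48 V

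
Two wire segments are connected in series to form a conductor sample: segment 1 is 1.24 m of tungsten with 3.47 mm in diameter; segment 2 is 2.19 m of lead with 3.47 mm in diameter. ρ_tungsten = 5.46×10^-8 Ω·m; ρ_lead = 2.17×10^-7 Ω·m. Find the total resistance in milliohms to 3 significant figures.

Segment 1: A = π(d/2)² = π(1.7350e-03 m)² = 9.457e-06 m²
R₁ = ρL/A = (5.46×10^-8)(1.24)/(9.457e-06) = 0.007159 Ω
R₂ = (2.17×10^-7)(2.19)/(9.457e-06) = 0.05025 Ω
R = R₁ + R₂ = 57.4 mΩ

57.4 mΩ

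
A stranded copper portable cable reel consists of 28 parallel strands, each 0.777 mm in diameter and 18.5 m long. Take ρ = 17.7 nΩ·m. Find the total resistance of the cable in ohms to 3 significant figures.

ρ = 17.7 nΩ·m = 1.77×10^-8 Ω·m
A_strand = π(3.8850e-04 m)² = 4.742e-07 m²
R_strand = ρL/A = (1.77×10^-8)(18.5)/(4.742e-07) = 0.6906 Ω
R_total = R_strand/N = 0.6906/28 = 0.0247 Ω

0.0247 Ω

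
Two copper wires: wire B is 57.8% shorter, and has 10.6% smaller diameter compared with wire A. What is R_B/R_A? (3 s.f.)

R ∝ L/d², so R_B/R_A = (1 − 57.8/100) × (1 − 10.6/100)⁻²
= 0.422 × 1.251 = 0.528

0.528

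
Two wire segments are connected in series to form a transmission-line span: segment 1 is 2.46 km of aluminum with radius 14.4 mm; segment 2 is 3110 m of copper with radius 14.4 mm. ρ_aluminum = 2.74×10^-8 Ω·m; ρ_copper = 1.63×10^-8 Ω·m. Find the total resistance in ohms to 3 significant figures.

0.181 Ω

Segment 1: A = πr² = π(1.4400e-02 m)² = 6.514e-04 m²
R₁ = ρL/A = (2.74×10^-8)(2460)/(6.514e-04) = 0.1035 Ω
R₂ = (1.63×10^-8)(3110)/(6.514e-04) = 0.07782 Ω
R = R₁ + R₂ = 0.181 Ω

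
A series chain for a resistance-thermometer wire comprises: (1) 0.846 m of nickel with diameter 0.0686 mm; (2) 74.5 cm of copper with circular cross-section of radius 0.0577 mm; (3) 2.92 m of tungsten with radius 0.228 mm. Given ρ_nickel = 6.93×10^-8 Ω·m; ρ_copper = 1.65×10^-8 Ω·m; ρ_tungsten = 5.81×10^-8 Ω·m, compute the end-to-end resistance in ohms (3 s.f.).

Seg 1: A = π(d/2)² = π(3.4300e-05 m)² = 3.696e-09 m²
R_1 = (6.93×10^-8)(0.846)/(3.696e-09) = 15.86 Ω
Seg 2: A = πr² = π(5.7700e-05 m)² = 1.046e-08 m²
R_2 = (1.65×10^-8)(0.745)/(1.046e-08) = 1.175 Ω
Seg 3: A = πr² = π(2.2800e-04 m)² = 1.633e-07 m²
R_3 = (5.81×10^-8)(2.92)/(1.633e-07) = 1.039 Ω
R_total = R_1 + R_2 + R_3 = 18.1 Ω

18.1 Ω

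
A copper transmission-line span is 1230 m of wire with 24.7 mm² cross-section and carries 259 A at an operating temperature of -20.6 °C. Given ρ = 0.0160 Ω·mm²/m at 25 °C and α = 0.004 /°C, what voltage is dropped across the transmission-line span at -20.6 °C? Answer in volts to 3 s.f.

ρ = 0.0160 Ω·mm²/m = 1.60×10^-8 Ω·m
A = 24.7 mm² = 2.470e-05 m²
R₍25₎ = ρL/A = (1.60×10^-8)(1230)/(2.470e-05) = 0.7968 Ω
R₍-20.6₎ = R₍25₎(1 + αΔT) = 0.7968 × (1 + 0.004×-45.6) = 0.6514 Ω
V = IR = 259 × 0.6514 = 169 V

169 V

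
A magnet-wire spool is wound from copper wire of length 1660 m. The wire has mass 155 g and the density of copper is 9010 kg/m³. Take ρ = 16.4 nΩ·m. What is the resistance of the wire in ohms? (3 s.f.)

ρ = 16.4 nΩ·m = 1.64×10^-8 Ω·m
A = m/(density·L) = 0.155/(9010×1660) = 1.0363e-08 m²
R = ρL/A = (1.64×10^-8)(1660)/(1.0363e-08) = 2630 Ω

2630 Ω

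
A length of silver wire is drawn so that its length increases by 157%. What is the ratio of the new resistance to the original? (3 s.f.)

6.60

k = 1 + 157/100 = 2.57; volume constant ⇒ A' = A/k, so R' = k²R.
Factor = 6.60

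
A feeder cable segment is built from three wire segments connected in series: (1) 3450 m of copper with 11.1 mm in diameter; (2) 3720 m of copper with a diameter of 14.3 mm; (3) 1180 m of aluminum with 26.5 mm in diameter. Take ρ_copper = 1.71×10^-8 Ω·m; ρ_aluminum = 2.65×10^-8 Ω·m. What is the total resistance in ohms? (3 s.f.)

Seg 1: A = π(d/2)² = π(5.5500e-03 m)² = 9.677e-05 m²
R_1 = (1.71×10^-8)(3450)/(9.677e-05) = 0.6096 Ω
Seg 2: A = π(d/2)² = π(7.1500e-03 m)² = 1.606e-04 m²
R_2 = (1.71×10^-8)(3720)/(1.606e-04) = 0.3961 Ω
Seg 3: A = π(d/2)² = π(1.3250e-02 m)² = 5.515e-04 m²
R_3 = (2.65×10^-8)(1180)/(5.515e-04) = 0.0567 Ω
R_total = R_1 + R_2 + R_3 = 1.06 Ω

1.06 Ω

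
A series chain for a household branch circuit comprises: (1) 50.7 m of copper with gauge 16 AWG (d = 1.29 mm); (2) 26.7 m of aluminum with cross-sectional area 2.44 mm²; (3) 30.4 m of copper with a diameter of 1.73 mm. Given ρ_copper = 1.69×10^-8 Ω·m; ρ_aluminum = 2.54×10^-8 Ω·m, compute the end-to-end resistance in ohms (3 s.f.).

Seg 1: A = π(1.29/2 mm)² = π(6.4500e-04 m)² = 1.307e-06 m²
R_1 = (1.69×10^-8)(50.7)/(1.307e-06) = 0.6556 Ω
Seg 2: A = 2.44 mm² = 2.440e-06 m²
R_2 = (2.54×10^-8)(26.7)/(2.440e-06) = 0.2779 Ω
Seg 3: A = π(d/2)² = π(8.6500e-04 m)² = 2.351e-06 m²
R_3 = (1.69×10^-8)(30.4)/(2.351e-06) = 0.2186 Ω
R_total = R_1 + R_2 + R_3 = 1.15 Ω

1.15 Ω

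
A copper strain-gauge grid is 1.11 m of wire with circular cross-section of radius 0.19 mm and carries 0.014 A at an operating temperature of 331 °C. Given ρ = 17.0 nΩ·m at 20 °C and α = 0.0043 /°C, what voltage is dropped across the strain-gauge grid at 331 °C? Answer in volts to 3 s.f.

0.00544 V

ρ = 17.0 nΩ·m = 1.70×10^-8 Ω·m
A = πr² = π(1.9000e-04 m)² = 1.134e-07 m²
R₍20₎ = ρL/A = (1.70×10^-8)(1.11)/(1.134e-07) = 0.1664 Ω
R₍331₎ = R₍20₎(1 + αΔT) = 0.1664 × (1 + 0.0043×311) = 0.3889 Ω
V = IR = 0.014 × 0.3889 = 0.00544 V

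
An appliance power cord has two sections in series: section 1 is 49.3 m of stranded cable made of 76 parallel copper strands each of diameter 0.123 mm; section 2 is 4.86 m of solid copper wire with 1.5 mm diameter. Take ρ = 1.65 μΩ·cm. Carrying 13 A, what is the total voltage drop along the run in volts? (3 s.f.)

ρ = 1.65 μΩ·cm = 1.65×10^-8 Ω·m
Section 1: A_strand = π(6.1500e-05)² = 1.188e-08 m²; R₁ = ρL/(N·A_s) = (1.65×10^-8)(49.3)/(76×1.188e-08) = 0.9008 Ω
Section 2: A = π(d/2)² = π(7.5000e-04 m)² = 1.767e-06 m²
R₂ = (1.65×10^-8)(4.86)/(1.767e-06) = 0.04538 Ω
R = R₁ + R₂ = 0.9462 Ω
V = IR = 13 × 0.9462 = 12.3 V

12.3 V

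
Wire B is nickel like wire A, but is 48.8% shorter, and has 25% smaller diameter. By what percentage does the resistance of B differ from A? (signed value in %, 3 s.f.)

-8.98%

R ∝ L/d², so R_B/R_A = (1 − 48.8/100) × (1 − 25/100)⁻²
= 0.512 × 1.778 = 0.9102
(R_B − R_A)/R_A = 0.9102 − 1 = -8.98%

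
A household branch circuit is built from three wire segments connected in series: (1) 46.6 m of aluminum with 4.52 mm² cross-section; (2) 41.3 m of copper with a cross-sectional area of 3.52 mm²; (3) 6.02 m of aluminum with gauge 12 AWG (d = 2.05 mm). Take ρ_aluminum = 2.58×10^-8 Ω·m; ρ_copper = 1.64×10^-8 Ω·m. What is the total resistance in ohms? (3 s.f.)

Seg 1: A = 4.52 mm² = 4.520e-06 m²
R_1 = (2.58×10^-8)(46.6)/(4.520e-06) = 0.266 Ω
Seg 2: A = 3.52 mm² = 3.520e-06 m²
R_2 = (1.64×10^-8)(41.3)/(3.520e-06) = 0.1924 Ω
Seg 3: A = π(2.05/2 mm)² = π(1.0250e-03 m)² = 3.301e-06 m²
R_3 = (2.58×10^-8)(6.02)/(3.301e-06) = 0.04706 Ω
R_total = R_1 + R_2 + R_3 = 0.505 Ω

0.505 Ω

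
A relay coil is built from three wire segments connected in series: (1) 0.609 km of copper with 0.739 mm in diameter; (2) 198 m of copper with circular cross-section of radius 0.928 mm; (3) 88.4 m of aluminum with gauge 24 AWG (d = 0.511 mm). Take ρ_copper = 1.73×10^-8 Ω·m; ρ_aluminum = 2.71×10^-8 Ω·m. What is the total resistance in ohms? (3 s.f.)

Seg 1: A = π(d/2)² = π(3.6950e-04 m)² = 4.289e-07 m²
R_1 = (1.73×10^-8)(609)/(4.289e-07) = 24.56 Ω
Seg 2: A = πr² = π(9.2800e-04 m)² = 2.705e-06 m²
R_2 = (1.73×10^-8)(198)/(2.705e-06) = 1.266 Ω
Seg 3: A = π(0.511/2 mm)² = π(2.5550e-04 m)² = 2.051e-07 m²
R_3 = (2.71×10^-8)(88.4)/(2.051e-07) = 11.68 Ω
R_total = R_1 + R_2 + R_3 = 37.5 Ω

37.5 Ω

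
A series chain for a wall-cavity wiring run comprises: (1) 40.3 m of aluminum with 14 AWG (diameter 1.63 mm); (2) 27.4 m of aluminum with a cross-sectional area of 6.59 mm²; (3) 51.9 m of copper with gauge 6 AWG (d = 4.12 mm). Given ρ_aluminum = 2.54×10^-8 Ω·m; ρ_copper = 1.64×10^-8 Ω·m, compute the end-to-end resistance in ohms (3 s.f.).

0.660 Ω

Seg 1: A = π(1.63/2 mm)² = π(8.1500e-04 m)² = 2.087e-06 m²
R_1 = (2.54×10^-8)(40.3)/(2.087e-06) = 0.4905 Ω
Seg 2: A = 6.59 mm² = 6.590e-06 m²
R_2 = (2.54×10^-8)(27.4)/(6.590e-06) = 0.1056 Ω
Seg 3: A = π(4.12/2 mm)² = π(2.0600e-03 m)² = 1.333e-05 m²
R_3 = (1.64×10^-8)(51.9)/(1.333e-05) = 0.06385 Ω
R_total = R_1 + R_2 + R_3 = 0.660 Ω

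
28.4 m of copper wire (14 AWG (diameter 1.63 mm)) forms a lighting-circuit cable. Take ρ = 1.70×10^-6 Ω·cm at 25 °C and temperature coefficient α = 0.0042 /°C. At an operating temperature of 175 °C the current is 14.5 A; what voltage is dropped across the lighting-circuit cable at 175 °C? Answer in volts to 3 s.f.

ρ = 1.70×10^-6 Ω·cm = 1.70×10^-8 Ω·m
A = π(1.63/2 mm)² = π(8.1500e-04 m)² = 2.087e-06 m²
R₍25₎ = ρL/A = (1.70×10^-8)(28.4)/(2.087e-06) = 0.2314 Ω
R₍175₎ = R₍25₎(1 + αΔT) = 0.2314 × (1 + 0.0042×150) = 0.3771 Ω
V = IR = 14.5 × 0.3771 = 5.47 V

5.47 V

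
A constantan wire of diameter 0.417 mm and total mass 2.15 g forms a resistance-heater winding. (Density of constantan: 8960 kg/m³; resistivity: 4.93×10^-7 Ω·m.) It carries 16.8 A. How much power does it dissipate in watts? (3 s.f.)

1790 W

A = π(d/2)² = π(2.0850e-04 m)² = 1.3657e-07 m²
L = m/(density·A) = 0.00215/(8960×1.3657e-07) = 1.757 m
R = ρL/A = (4.93×10^-7)(1.757)/(1.3657e-07) = 6.342 Ω
P = I²R = (16.8)² × 6.342 = 1790 W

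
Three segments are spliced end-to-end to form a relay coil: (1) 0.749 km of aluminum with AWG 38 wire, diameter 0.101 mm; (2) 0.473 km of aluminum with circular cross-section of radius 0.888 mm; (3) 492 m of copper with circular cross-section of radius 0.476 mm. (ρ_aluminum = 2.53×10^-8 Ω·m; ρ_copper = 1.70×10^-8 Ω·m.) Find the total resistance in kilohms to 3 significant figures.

2.38 kΩ

Seg 1: A = π(0.101/2 mm)² = π(5.0500e-05 m)² = 8.012e-09 m²
R_1 = (2.53×10^-8)(749)/(8.012e-09) = 2365 Ω
Seg 2: A = πr² = π(8.8800e-04 m)² = 2.477e-06 m²
R_2 = (2.53×10^-8)(473)/(2.477e-06) = 4.831 Ω
Seg 3: A = πr² = π(4.7600e-04 m)² = 7.118e-07 m²
R_3 = (1.70×10^-8)(492)/(7.118e-07) = 11.75 Ω
R_total = R_1 + R_2 + R_3 = 2.38 kΩ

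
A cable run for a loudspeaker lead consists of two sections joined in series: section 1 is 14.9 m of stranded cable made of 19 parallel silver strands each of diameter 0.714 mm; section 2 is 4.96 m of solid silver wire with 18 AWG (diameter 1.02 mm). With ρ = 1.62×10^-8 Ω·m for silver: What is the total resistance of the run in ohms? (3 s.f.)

0.130 Ω

Section 1: A_strand = π(3.5700e-04)² = 4.004e-07 m²; R₁ = ρL/(N·A_s) = (1.62×10^-8)(14.9)/(19×4.004e-07) = 0.03173 Ω
Section 2: A = π(1.02/2 mm)² = π(5.1000e-04 m)² = 8.171e-07 m²
R₂ = (1.62×10^-8)(4.96)/(8.171e-07) = 0.09833 Ω
R = R₁ + R₂ = 0.130 Ω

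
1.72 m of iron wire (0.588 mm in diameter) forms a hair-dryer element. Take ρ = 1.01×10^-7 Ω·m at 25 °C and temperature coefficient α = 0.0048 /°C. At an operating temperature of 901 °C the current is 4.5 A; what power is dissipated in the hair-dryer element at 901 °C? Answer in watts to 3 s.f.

A = π(d/2)² = π(2.9400e-04 m)² = 2.715e-07 m²
R₍25₎ = ρL/A = (1.01×10^-7)(1.72)/(2.715e-07) = 0.6397 Ω
R₍901₎ = R₍25₎(1 + αΔT) = 0.6397 × (1 + 0.0048×876) = 3.33 Ω
P = I²R = (4.5)² × 3.33 = 67.4 W

67.4 W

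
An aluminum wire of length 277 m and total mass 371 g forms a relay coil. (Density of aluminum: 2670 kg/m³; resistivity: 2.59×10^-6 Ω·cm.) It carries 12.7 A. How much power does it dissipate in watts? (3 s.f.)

2310 W

ρ = 2.59×10^-6 Ω·cm = 2.59×10^-8 Ω·m
A = m/(density·L) = 0.371/(2670×277) = 5.0163e-07 m²
R = ρL/A = (2.59×10^-8)(277)/(5.0163e-07) = 14.3 Ω
P = I²R = (12.7)² × 14.3 = 2310 W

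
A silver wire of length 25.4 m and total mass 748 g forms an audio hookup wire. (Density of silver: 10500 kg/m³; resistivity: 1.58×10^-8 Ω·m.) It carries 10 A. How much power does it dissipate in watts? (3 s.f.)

14.3 W

A = m/(density·L) = 0.748/(10500×25.4) = 2.8046e-06 m²
R = ρL/A = (1.58×10^-8)(25.4)/(2.8046e-06) = 0.1431 Ω
P = I²R = (10)² × 0.1431 = 14.3 W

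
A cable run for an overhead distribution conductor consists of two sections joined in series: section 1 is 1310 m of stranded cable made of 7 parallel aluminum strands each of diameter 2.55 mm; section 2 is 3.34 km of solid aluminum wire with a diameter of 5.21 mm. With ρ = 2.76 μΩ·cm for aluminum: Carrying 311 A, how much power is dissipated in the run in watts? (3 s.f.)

5.16×10^5 W

ρ = 2.76 μΩ·cm = 2.76×10^-8 Ω·m
Section 1: A_strand = π(1.2750e-03)² = 5.107e-06 m²; R₁ = ρL/(N·A_s) = (2.76×10^-8)(1310)/(7×5.107e-06) = 1.011 Ω
Section 2: A = π(d/2)² = π(2.6050e-03 m)² = 2.132e-05 m²
R₂ = (2.76×10^-8)(3340)/(2.132e-05) = 4.324 Ω
R = R₁ + R₂ = 5.335 Ω
P = I²R = (311)² × 5.335 = 5.16×10^5 W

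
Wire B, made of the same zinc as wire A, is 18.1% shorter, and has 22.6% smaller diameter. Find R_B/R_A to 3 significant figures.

R ∝ L/d², so R_B/R_A = (1 − 18.1/100) × (1 − 22.6/100)⁻²
= 0.819 × 1.669 = 1.37

1.37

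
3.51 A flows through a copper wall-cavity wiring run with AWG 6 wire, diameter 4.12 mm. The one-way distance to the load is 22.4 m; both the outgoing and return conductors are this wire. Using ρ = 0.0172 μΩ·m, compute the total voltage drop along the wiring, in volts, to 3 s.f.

0.203 V

ρ = 0.0172 μΩ·m = 1.72×10^-8 Ω·m
A = π(4.12/2 mm)² = π(2.0600e-03 m)² = 1.333e-05 m²
Total conductor length (both ways) L = 2 × 22.4 = 44.8 m
R = ρL/A = (1.72×10^-8)(44.8)/(1.333e-05) = 0.0578 Ω
V = IR = 3.51 × 0.0578 = 0.203 V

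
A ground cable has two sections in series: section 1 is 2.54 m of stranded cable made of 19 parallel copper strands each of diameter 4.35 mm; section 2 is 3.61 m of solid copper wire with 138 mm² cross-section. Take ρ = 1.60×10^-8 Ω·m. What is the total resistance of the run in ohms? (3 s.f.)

5.62×10^-4 Ω

Section 1: A_strand = π(2.1750e-03)² = 1.486e-05 m²; R₁ = ρL/(N·A_s) = (1.60×10^-8)(2.54)/(19×1.486e-05) = 1.439×10^-4 Ω
Section 2: A = 138 mm² = 1.380e-04 m²
R₂ = (1.60×10^-8)(3.61)/(1.380e-04) = 4.186×10^-4 Ω
R = R₁ + R₂ = 5.62×10^-4 Ω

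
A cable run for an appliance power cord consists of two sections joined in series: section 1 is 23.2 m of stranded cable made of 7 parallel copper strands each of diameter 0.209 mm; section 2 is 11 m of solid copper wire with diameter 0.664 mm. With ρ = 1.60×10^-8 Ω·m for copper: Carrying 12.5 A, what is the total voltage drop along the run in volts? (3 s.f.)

25.7 V

Section 1: A_strand = π(1.0450e-04)² = 3.431e-08 m²; R₁ = ρL/(N·A_s) = (1.60×10^-8)(23.2)/(7×3.431e-08) = 1.546 Ω
Section 2: A = π(d/2)² = π(3.3200e-04 m)² = 3.463e-07 m²
R₂ = (1.60×10^-8)(11)/(3.463e-07) = 0.5083 Ω
R = R₁ + R₂ = 2.054 Ω
V = IR = 12.5 × 2.054 = 25.7 V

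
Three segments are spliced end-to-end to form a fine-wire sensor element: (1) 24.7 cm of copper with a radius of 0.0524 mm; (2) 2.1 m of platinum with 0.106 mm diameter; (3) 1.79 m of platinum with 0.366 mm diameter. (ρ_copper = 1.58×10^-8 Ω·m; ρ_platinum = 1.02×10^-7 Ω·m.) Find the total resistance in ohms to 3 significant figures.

Seg 1: A = πr² = π(5.2400e-05 m)² = 8.626e-09 m²
R_1 = (1.58×10^-8)(0.247)/(8.626e-09) = 0.4524 Ω
Seg 2: A = π(d/2)² = π(5.3000e-05 m)² = 8.825e-09 m²
R_2 = (1.02×10^-7)(2.1)/(8.825e-09) = 24.27 Ω
Seg 3: A = π(d/2)² = π(1.8300e-04 m)² = 1.052e-07 m²
R_3 = (1.02×10^-7)(1.79)/(1.052e-07) = 1.735 Ω
R_total = R_1 + R_2 + R_3 = 26.5 Ω

26.5 Ω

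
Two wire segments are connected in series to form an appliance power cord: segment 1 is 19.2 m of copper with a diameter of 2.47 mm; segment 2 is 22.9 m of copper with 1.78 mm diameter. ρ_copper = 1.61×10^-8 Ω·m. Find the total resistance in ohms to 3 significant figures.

Segment 1: A = π(d/2)² = π(1.2350e-03 m)² = 4.792e-06 m²
R₁ = ρL/A = (1.61×10^-8)(19.2)/(4.792e-06) = 0.06451 Ω
Segment 2: A = π(d/2)² = π(8.9000e-04 m)² = 2.488e-06 m²
R₂ = (1.61×10^-8)(22.9)/(2.488e-06) = 0.1482 Ω
R = R₁ + R₂ = 0.213 Ω

0.213 Ω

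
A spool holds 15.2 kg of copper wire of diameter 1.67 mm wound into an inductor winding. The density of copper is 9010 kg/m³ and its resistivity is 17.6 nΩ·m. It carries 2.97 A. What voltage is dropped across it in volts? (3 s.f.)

ρ = 17.6 nΩ·m = 1.76×10^-8 Ω·m
A = π(d/2)² = π(8.3500e-04 m)² = 2.1904e-06 m²
L = m/(density·A) = 15.2/(9010×2.1904e-06) = 770.2 m
R = ρL/A = (1.76×10^-8)(770.2)/(2.1904e-06) = 6.189 Ω
V = IR = 2.97 × 6.189 = 18.4 V

18.4 V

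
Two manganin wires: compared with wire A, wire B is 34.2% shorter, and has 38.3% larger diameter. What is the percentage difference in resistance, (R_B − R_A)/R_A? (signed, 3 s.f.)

R ∝ L/d², so R_B/R_A = (1 − 34.2/100) × (1 + 38.3/100)⁻²
= 0.658 × 0.5228 = 0.344
(R_B − R_A)/R_A = 0.344 − 1 = -65.6%

-65.6%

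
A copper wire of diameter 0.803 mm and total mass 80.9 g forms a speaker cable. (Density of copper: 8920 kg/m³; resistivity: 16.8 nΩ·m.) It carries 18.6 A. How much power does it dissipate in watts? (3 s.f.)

ρ = 16.8 nΩ·m = 1.68×10^-8 Ω·m
A = π(d/2)² = π(4.0150e-04 m)² = 5.0643e-07 m²
L = m/(density·A) = 0.0809/(8920×5.0643e-07) = 17.91 m
R = ρL/A = (1.68×10^-8)(17.91)/(5.0643e-07) = 0.5941 Ω
P = I²R = (18.6)² × 0.5941 = 206 W

206 W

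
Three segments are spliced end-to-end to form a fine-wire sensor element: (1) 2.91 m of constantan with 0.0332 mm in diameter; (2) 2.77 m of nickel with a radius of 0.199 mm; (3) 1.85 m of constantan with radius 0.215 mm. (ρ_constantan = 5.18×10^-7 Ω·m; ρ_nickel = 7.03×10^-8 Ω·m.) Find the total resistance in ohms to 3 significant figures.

1750 Ω

Seg 1: A = π(d/2)² = π(1.6600e-05 m)² = 8.657e-10 m²
R_1 = (5.18×10^-7)(2.91)/(8.657e-10) = 1741 Ω
Seg 2: A = πr² = π(1.9900e-04 m)² = 1.244e-07 m²
R_2 = (7.03×10^-8)(2.77)/(1.244e-07) = 1.565 Ω
Seg 3: A = πr² = π(2.1500e-04 m)² = 1.452e-07 m²
R_3 = (5.18×10^-7)(1.85)/(1.452e-07) = 6.599 Ω
R_total = R_1 + R_2 + R_3 = 1750 Ω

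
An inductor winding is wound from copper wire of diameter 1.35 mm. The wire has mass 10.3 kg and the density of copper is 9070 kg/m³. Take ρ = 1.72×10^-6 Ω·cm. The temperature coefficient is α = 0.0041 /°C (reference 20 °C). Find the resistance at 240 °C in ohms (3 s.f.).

ρ = 1.72×10^-6 Ω·cm = 1.72×10^-8 Ω·m
A = π(d/2)² = π(6.7500e-04 m)² = 1.4314e-06 m²
L = m/(density·A) = 10.3/(9070×1.4314e-06) = 793.4 m
R = ρL/A = (1.72×10^-8)(793.4)/(1.4314e-06) = 9.533 Ω
R(240 °C) = 9.533 × (1 + 0.0041×220) = 18.1 Ω

18.1 Ω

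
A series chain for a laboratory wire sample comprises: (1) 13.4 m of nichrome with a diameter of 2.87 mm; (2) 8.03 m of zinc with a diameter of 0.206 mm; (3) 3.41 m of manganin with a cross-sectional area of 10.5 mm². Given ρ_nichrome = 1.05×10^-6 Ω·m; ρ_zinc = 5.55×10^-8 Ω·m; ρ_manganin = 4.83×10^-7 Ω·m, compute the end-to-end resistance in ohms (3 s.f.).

15.7 Ω

Seg 1: A = π(d/2)² = π(1.4350e-03 m)² = 6.469e-06 m²
R_1 = (1.05×10^-6)(13.4)/(6.469e-06) = 2.175 Ω
Seg 2: A = π(d/2)² = π(1.0300e-04 m)² = 3.333e-08 m²
R_2 = (5.55×10^-8)(8.03)/(3.333e-08) = 13.37 Ω
Seg 3: A = 10.5 mm² = 1.050e-05 m²
R_3 = (4.83×10^-7)(3.41)/(1.050e-05) = 0.1569 Ω
R_total = R_1 + R_2 + R_3 = 15.7 Ω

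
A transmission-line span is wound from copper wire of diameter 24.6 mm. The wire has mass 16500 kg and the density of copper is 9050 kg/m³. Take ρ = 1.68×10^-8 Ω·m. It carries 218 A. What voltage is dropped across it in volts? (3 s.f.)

A = π(d/2)² = π(1.2300e-02 m)² = 4.7529e-04 m²
L = m/(density·A) = 16500/(9050×4.7529e-04) = 3836 m
R = ρL/A = (1.68×10^-8)(3836)/(4.7529e-04) = 0.1356 Ω
V = IR = 218 × 0.1356 = 29.6 V

29.6 V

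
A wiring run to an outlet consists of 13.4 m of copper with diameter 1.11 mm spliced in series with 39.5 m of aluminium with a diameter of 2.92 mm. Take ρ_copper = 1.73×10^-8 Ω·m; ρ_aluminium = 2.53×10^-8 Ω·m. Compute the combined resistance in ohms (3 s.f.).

0.389 Ω

Segment 1: A = π(d/2)² = π(5.5500e-04 m)² = 9.677e-07 m²
R₁ = ρL/A = (1.73×10^-8)(13.4)/(9.677e-07) = 0.2396 Ω
Segment 2: A = π(d/2)² = π(1.4600e-03 m)² = 6.697e-06 m²
R₂ = (2.53×10^-8)(39.5)/(6.697e-06) = 0.1492 Ω
R = R₁ + R₂ = 0.389 Ω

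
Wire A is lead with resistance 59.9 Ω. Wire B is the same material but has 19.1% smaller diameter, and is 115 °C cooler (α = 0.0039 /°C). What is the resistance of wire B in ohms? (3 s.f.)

50.5 Ω

R ∝ ρL/d² with ρ ∝ (1+αΔT), so R_B/R_A = (1 − 19.1/100)⁻² × (1 − 0.0039×115)
= 1.528 × 0.5515 = 0.8427
R_B = 0.8427 × 59.9 = 50.5 Ω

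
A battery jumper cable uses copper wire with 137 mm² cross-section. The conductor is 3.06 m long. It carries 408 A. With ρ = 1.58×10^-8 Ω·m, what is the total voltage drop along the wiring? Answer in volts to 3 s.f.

A = 137 mm² = 1.370e-04 m²
R = ρL/A = (1.58×10^-8)(3.06)/(1.370e-04) = 3.529×10^-4 Ω
V = IR = 408 × 3.529×10^-4 = 0.144 V

0.144 V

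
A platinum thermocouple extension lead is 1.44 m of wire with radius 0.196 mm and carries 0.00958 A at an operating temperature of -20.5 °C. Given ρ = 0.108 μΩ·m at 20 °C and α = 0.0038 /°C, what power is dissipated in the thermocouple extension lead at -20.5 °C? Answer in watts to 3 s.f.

ρ = 0.108 μΩ·m = 1.08×10^-7 Ω·m
A = πr² = π(1.9600e-04 m)² = 1.207e-07 m²
R₍20₎ = ρL/A = (1.08×10^-7)(1.44)/(1.207e-07) = 1.289 Ω
R₍-20.5₎ = R₍20₎(1 + αΔT) = 1.289 × (1 + 0.0038×-40.5) = 1.09 Ω
P = I²R = (0.00958)² × 1.09 = 1.00×10^-4 W

1.00×10^-4 W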